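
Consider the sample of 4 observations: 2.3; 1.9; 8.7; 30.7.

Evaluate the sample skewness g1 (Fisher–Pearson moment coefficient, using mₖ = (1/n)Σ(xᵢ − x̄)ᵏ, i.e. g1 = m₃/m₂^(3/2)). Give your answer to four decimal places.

0.9853

x̄ = (2.3 + 1.9 + 8.7 + 30.7) / 4 = 10.9000
deviations (xᵢ − x̄): -8.6000, -9.0000, -2.2000, 19.8000
Σ(xᵢ − x̄)² = 551.8400 ⇒ m₂ = 551.8400/4 = 137.96000
Σ(xᵢ − x̄)³ = 6386.6880 ⇒ m₃ = 6386.6880/4 = 1596.67200
m₂^(3/2) = 137.96000^(1.5) = 1620.42815
g1 = m₃ / m₂^(3/2) = 1596.67200 / 1620.42815 ≈ 0.9853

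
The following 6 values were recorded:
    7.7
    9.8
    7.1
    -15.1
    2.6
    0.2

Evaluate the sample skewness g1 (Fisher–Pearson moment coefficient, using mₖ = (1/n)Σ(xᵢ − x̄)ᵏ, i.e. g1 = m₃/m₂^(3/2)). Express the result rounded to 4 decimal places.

-1.2373

x̄ = (7.7 + 9.8 + 7.1 - 15.1 + 2.6 + 0.2) / 6 = 2.0500
deviations (xᵢ − x̄): 5.6500, 7.7500, 5.0500, -17.1500, 0.5500, -1.8500
Σ(xᵢ − x̄)² = 415.3350 ⇒ m₂ = 415.3350/6 = 69.22250
Σ(xᵢ − x̄)³ = -4275.7320 ⇒ m₃ = -4275.7320/6 = -712.62200
m₂^(3/2) = 69.22250^(1.5) = 575.93162
g1 = m₃ / m₂^(3/2) = -712.62200 / 575.93162 ≈ -1.2373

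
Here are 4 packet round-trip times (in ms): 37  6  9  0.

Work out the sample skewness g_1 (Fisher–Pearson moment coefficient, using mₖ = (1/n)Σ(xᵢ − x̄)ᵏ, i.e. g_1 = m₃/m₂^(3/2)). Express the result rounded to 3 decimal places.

x̄ = (37 + 6 + 9 + 0) / 4 = 13.0000
deviations (xᵢ − x̄): 24.0000, -7.0000, -4.0000, -13.0000
Σ(xᵢ − x̄)² = 810.0000 ⇒ m₂ = 810.0000/4 = 202.50000
Σ(xᵢ − x̄)³ = 11220.0000 ⇒ m₃ = 11220.0000/4 = 2805.00000
m₂^(3/2) = 202.50000^(1.5) = 2881.62552
g_1 = m₃ / m₂^(3/2) = 2805.00000 / 2881.62552 ≈ 0.973

0.973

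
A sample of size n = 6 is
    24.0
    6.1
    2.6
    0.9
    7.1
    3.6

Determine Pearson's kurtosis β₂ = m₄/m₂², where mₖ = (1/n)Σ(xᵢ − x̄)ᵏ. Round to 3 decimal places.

x̄ = 7.3833
Σ(xᵢ − x̄)² = 357.0683 ⇒ m₂ = 59.51139
Σ(xᵢ − x̄)⁴ = 78736.6561 ⇒ m₄ = 13122.77602
m₂² = 3541.60541
β₂ = m₄/m₂² = 13122.77602 / 3541.60541 ≈ 3.705

3.705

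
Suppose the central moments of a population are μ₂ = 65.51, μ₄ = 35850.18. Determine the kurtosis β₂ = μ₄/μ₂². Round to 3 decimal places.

μ₂² = 65.51² = 4291.56010
μ₄/μ₂² = 35850.18 / 4291.56010 = 8.35365
β₂ ≈ 8.354

8.354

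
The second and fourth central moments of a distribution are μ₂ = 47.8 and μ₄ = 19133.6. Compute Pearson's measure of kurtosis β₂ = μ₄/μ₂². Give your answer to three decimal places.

μ₂² = 47.8² = 2284.84000
μ₄/μ₂² = 19133.6 / 2284.84000 = 8.37415
β₂ ≈ 8.374

8.374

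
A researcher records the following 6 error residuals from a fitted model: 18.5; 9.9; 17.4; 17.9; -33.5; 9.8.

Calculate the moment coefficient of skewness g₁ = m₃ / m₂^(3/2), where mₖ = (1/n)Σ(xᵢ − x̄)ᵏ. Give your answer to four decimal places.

-1.6364

x̄ = (18.5 + 9.9 + 17.4 + 17.9 - 33.5 + 9.8) / 6 = 6.6667
deviations (xᵢ − x̄): 11.8333, 3.2333, 10.7333, 11.2333, -40.1667, 3.1333
Σ(xᵢ − x̄)² = 2015.0533 ⇒ m₂ = 2015.0533/6 = 335.84222
Σ(xᵢ − x̄)³ = -60427.7404 ⇒ m₃ = -60427.7404/6 = -10071.29007
m₂^(3/2) = 335.84222^(1.5) = 6154.64407
g₁ = m₃ / m₂^(3/2) = -10071.29007 / 6154.64407 ≈ -1.6364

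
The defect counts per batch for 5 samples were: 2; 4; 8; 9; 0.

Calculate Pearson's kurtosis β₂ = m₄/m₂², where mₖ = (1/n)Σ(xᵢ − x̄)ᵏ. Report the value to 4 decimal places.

1.4296

x̄ = 4.6000
Σ(xᵢ − x̄)² = 59.2000 ⇒ m₂ = 11.84000
Σ(xᵢ − x̄)⁴ = 1002.0160 ⇒ m₄ = 200.40320
m₂² = 140.18560
β₂ = m₄/m₂² = 200.40320 / 140.18560 ≈ 1.4296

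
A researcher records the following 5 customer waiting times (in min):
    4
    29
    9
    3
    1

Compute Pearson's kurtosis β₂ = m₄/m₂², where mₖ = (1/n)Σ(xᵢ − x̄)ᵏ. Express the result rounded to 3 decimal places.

2.912

x̄ = 9.2000
Σ(xᵢ − x̄)² = 524.8000 ⇒ m₂ = 104.96000
Σ(xᵢ − x̄)⁴ = 160425.3760 ⇒ m₄ = 32085.07520
m₂² = 11016.60160
β₂ = m₄/m₂² = 32085.07520 / 11016.60160 ≈ 2.912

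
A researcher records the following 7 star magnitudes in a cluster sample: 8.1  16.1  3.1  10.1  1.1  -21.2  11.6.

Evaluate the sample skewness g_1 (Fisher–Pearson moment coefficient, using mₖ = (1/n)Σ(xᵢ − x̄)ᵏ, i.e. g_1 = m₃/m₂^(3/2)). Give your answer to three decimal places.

-1.354

x̄ = (8.1 + 16.1 + 3.1 + 10.1 + 1.1 - 21.2 + 11.6) / 7 = 4.1286
deviations (xᵢ − x̄): 3.9714, 11.9714, -1.0286, 5.9714, -3.0286, -25.3286, 7.4714
Σ(xᵢ − x̄)² = 902.3343 ⇒ m₂ = 902.3343/7 = 128.90490
Σ(xᵢ − x̄)³ = -13869.7451 ⇒ m₃ = -13869.7451/7 = -1981.39216
m₂^(3/2) = 128.90490^(1.5) = 1463.53842
g_1 = m₃ / m₂^(3/2) = -1981.39216 / 1463.53842 ≈ -1.354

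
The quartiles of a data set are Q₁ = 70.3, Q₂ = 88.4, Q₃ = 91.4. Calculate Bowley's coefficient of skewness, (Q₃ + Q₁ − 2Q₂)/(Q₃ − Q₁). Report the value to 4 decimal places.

numerator: Q₃ + Q₁ − 2Q₂ = 91.4 + 70.3 − 2×88.4 = -15.1000
denominator: Q₃ − Q₁ = 91.4 − 70.3 = 21.1000
Bowley skewness = -15.1000 / 21.1000 ≈ -0.7156

-0.7156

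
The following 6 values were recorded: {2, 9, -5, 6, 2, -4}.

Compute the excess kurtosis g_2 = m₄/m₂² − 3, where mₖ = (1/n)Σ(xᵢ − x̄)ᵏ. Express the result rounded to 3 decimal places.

-1.318

x̄ = 1.6667
Σ(xᵢ − x̄)² = 149.3333 ⇒ m₂ = 24.88889
Σ(xᵢ − x̄)⁴ = 6251.1111 ⇒ m₄ = 1041.85185
m₂² = 619.45679
g_2 = m₄/m₂² − 3 = 1.68188 − 3 ≈ -1.318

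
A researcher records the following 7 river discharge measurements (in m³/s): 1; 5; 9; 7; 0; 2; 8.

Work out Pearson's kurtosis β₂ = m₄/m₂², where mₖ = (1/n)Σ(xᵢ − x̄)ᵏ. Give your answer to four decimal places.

1.3917

x̄ = 4.5714
Σ(xᵢ − x̄)² = 77.7143 ⇒ m₂ = 11.10204
Σ(xᵢ − x̄)⁴ = 1200.7813 ⇒ m₄ = 171.54019
m₂² = 123.25531
β₂ = m₄/m₂² = 171.54019 / 123.25531 ≈ 1.3917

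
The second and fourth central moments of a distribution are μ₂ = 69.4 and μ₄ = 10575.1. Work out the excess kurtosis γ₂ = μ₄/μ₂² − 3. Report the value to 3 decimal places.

μ₂² = 69.4² = 4816.36000
μ₄/μ₂² = 10575.1 / 4816.36000 = 2.19566
γ₂ = 2.19566 − 3 ≈ -0.804

-0.804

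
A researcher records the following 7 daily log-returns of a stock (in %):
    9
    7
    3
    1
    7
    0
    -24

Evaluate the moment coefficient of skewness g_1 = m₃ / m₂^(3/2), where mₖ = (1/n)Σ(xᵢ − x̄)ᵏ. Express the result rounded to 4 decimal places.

x̄ = (9 + 7 + 3 + 1 + 7 + 0 - 24) / 7 = 0.4286
deviations (xᵢ − x̄): 8.5714, 6.5714, 2.5714, 0.5714, 6.5714, -0.4286, -24.4286
Σ(xᵢ − x̄)² = 763.7143 ⇒ m₂ = 763.7143/7 = 109.10204
Σ(xᵢ − x̄)³ = -13363.4694 ⇒ m₃ = -13363.4694/7 = -1909.06706
m₂^(3/2) = 109.10204^(1.5) = 1139.59179
g_1 = m₃ / m₂^(3/2) = -1909.06706 / 1139.59179 ≈ -1.6752

-1.6752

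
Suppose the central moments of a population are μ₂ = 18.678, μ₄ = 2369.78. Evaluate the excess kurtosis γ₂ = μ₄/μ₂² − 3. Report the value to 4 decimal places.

3.7928

μ₂² = 18.678² = 348.86768
μ₄/μ₂² = 2369.78 / 348.86768 = 6.79278
γ₂ = 6.79278 − 3 ≈ 3.7928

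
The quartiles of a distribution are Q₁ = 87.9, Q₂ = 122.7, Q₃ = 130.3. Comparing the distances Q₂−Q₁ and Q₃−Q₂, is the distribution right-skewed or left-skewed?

Q₂ − Q₁ = 34.8;  Q₃ − Q₂ = 7.6
Q₂ − Q₁ > Q₃ − Q₂ ⇒ the lower half is more spread out ⇒ left-skewed.

left-skewed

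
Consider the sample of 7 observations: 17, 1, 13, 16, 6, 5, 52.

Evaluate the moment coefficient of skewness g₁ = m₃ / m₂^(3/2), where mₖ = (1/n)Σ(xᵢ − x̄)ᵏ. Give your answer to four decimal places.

1.5314

x̄ = (17 + 1 + 13 + 16 + 6 + 5 + 52) / 7 = 15.7143
deviations (xᵢ − x̄): 1.2857, -14.7143, -2.7143, 0.2857, -9.7143, -10.7143, 36.2857
Σ(xᵢ − x̄)² = 1751.4286 ⇒ m₂ = 1751.4286/7 = 250.20408
Σ(xᵢ − x̄)³ = 42425.3878 ⇒ m₃ = 42425.3878/7 = 6060.76968
m₂^(3/2) = 250.20408^(1.5) = 3957.68828
g₁ = m₃ / m₂^(3/2) = 6060.76968 / 3957.68828 ≈ 1.5314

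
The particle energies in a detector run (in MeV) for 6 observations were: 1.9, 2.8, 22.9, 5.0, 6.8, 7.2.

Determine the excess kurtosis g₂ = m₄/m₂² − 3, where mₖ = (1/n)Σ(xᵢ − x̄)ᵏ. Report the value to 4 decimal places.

0.6933

x̄ = 7.7667
Σ(xᵢ − x̄)² = 297.0133 ⇒ m₂ = 49.50222
Σ(xᵢ − x̄)⁴ = 54301.7920 ⇒ m₄ = 9050.29867
m₂² = 2450.47000
g₂ = m₄/m₂² − 3 = 3.69329 − 3 ≈ 0.6933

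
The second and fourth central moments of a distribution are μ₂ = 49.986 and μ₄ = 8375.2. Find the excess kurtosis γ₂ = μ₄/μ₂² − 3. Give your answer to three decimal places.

0.352

μ₂² = 49.986² = 2498.60020
μ₄/μ₂² = 8375.2 / 2498.60020 = 3.35196
γ₂ = 3.35196 − 3 ≈ 0.352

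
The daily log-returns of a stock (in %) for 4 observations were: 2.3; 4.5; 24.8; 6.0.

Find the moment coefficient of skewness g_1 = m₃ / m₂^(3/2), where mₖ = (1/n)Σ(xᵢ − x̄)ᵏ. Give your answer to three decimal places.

x̄ = (2.3 + 4.5 + 24.8 + 6.0) / 4 = 9.4000
deviations (xᵢ − x̄): -7.1000, -4.9000, 15.4000, -3.4000
Σ(xᵢ − x̄)² = 323.1400 ⇒ m₂ = 323.1400/4 = 80.78500
Σ(xᵢ − x̄)³ = 3137.4000 ⇒ m₃ = 3137.4000/4 = 784.35000
m₂^(3/2) = 80.78500^(1.5) = 726.09943
g_1 = m₃ / m₂^(3/2) = 784.35000 / 726.09943 ≈ 1.080

1.080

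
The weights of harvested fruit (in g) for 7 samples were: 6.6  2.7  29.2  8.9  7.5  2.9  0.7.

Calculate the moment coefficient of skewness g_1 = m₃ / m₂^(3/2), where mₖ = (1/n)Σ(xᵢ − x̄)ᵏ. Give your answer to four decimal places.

1.6530

x̄ = (6.6 + 2.7 + 29.2 + 8.9 + 7.5 + 2.9 + 0.7) / 7 = 8.3571
deviations (xᵢ − x̄): -1.7571, -5.6571, 20.8429, 0.5429, -0.8571, -5.4571, -7.6571
Σ(xᵢ − x̄)² = 558.9571 ⇒ m₂ = 558.9571/7 = 79.85102
Σ(xᵢ − x̄)³ = 8256.2415 ⇒ m₃ = 8256.2415/7 = 1179.46307
m₂^(3/2) = 79.85102^(1.5) = 713.54391
g_1 = m₃ / m₂^(3/2) = 1179.46307 / 713.54391 ≈ 1.6530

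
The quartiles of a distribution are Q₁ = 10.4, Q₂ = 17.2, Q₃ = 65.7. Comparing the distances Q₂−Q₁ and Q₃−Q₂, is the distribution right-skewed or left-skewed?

right-skewed

Q₂ − Q₁ = 6.8;  Q₃ − Q₂ = 48.5
Q₃ − Q₂ > Q₂ − Q₁ ⇒ the upper half is more spread out ⇒ right-skewed.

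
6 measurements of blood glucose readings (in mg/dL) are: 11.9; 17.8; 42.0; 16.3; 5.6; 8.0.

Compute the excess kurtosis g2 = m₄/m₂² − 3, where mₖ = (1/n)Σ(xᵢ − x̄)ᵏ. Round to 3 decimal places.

x̄ = 16.9333
Σ(xᵢ − x̄)² = 863.0733 ⇒ m₂ = 143.84556
Σ(xᵢ − x̄)⁴ = 418317.6468 ⇒ m₄ = 69719.60780
m₂² = 20691.54385
g2 = m₄/m₂² − 3 = 3.36947 − 3 ≈ 0.369

0.369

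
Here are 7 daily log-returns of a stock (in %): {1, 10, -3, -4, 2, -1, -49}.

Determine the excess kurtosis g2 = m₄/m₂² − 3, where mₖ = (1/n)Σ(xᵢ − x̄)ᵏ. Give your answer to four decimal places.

1.6891

x̄ = -6.2857
Σ(xᵢ − x̄)² = 2255.4286 ⇒ m₂ = 322.20408
Σ(xᵢ − x̄)⁴ = 3407636.8397 ⇒ m₄ = 486805.26281
m₂² = 103815.47022
g2 = m₄/m₂² − 3 = 4.68914 − 3 ≈ 1.6891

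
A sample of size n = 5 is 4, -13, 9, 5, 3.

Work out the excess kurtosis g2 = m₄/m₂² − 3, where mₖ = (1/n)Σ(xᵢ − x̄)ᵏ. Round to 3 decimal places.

-0.054

x̄ = 1.6000
Σ(xᵢ − x̄)² = 287.2000 ⇒ m₂ = 57.44000
Σ(xᵢ − x̄)⁴ = 48606.4960 ⇒ m₄ = 9721.29920
m₂² = 3299.35360
g2 = m₄/m₂² − 3 = 2.94643 − 3 ≈ -0.054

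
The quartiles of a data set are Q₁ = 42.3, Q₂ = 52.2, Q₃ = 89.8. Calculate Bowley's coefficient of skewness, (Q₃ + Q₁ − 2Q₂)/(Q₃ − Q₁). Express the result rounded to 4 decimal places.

0.5832

numerator: Q₃ + Q₁ − 2Q₂ = 89.8 + 42.3 − 2×52.2 = 27.7000
denominator: Q₃ − Q₁ = 89.8 − 42.3 = 47.5000
Bowley skewness = 27.7000 / 47.5000 ≈ 0.5832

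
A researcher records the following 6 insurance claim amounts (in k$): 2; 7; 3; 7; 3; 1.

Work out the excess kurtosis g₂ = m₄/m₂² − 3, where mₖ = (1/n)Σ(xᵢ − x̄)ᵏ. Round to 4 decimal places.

x̄ = 3.8333
Σ(xᵢ − x̄)² = 32.8333 ⇒ m₂ = 5.47222
Σ(xᵢ − x̄)⁴ = 277.8194 ⇒ m₄ = 46.30324
m₂² = 29.94522
g₂ = m₄/m₂² − 3 = 1.54627 − 3 ≈ -1.4537

-1.4537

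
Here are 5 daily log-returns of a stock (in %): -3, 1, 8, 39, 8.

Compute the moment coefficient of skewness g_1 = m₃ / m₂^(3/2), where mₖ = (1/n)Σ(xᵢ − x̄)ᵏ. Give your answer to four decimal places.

1.1980

x̄ = (-3 + 1 + 8 + 39 + 8) / 5 = 10.6000
deviations (xᵢ − x̄): -13.6000, -9.6000, -2.6000, 28.4000, -2.6000
Σ(xᵢ − x̄)² = 1097.2000 ⇒ m₂ = 1097.2000/5 = 219.44000
Σ(xᵢ − x̄)³ = 19470.9600 ⇒ m₃ = 19470.9600/5 = 3894.19200
m₂^(3/2) = 219.44000^(1.5) = 3250.67605
g_1 = m₃ / m₂^(3/2) = 3894.19200 / 3250.67605 ≈ 1.1980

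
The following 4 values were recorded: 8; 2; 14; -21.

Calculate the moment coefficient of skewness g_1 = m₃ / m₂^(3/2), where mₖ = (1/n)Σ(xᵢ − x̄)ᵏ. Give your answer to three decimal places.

-0.814

x̄ = (8 + 2 + 14 - 21) / 4 = 0.7500
deviations (xᵢ − x̄): 7.2500, 1.2500, 13.2500, -21.7500
Σ(xᵢ − x̄)² = 702.7500 ⇒ m₂ = 702.7500/4 = 175.68750
Σ(xᵢ − x̄)³ = -7579.8750 ⇒ m₃ = -7579.8750/4 = -1894.96875
m₂^(3/2) = 175.68750^(1.5) = 2328.68794
g_1 = m₃ / m₂^(3/2) = -1894.96875 / 2328.68794 ≈ -0.814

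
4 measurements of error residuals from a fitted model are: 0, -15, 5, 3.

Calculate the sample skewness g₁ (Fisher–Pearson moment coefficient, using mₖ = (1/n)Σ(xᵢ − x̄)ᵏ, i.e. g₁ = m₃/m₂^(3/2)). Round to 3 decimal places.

x̄ = (0 - 15 + 5 + 3) / 4 = -1.7500
deviations (xᵢ − x̄): 1.7500, -13.2500, 6.7500, 4.7500
Σ(xᵢ − x̄)² = 246.7500 ⇒ m₂ = 246.7500/4 = 61.68750
Σ(xᵢ − x̄)³ = -1906.1250 ⇒ m₃ = -1906.1250/4 = -476.53125
m₂^(3/2) = 61.68750^(1.5) = 484.50220
g₁ = m₃ / m₂^(3/2) = -476.53125 / 484.50220 ≈ -0.984

-0.984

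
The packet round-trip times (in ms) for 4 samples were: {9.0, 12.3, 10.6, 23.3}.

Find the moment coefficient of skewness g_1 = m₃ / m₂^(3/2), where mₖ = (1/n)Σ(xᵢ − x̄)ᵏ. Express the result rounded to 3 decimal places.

1.008

x̄ = (9.0 + 12.3 + 10.6 + 23.3) / 4 = 13.8000
deviations (xᵢ − x̄): -4.8000, -1.5000, -3.2000, 9.5000
Σ(xᵢ − x̄)² = 125.7800 ⇒ m₂ = 125.7800/4 = 31.44500
Σ(xᵢ − x̄)³ = 710.6400 ⇒ m₃ = 710.6400/4 = 177.66000
m₂^(3/2) = 31.44500^(1.5) = 176.33048
g_1 = m₃ / m₂^(3/2) = 177.66000 / 176.33048 ≈ 1.008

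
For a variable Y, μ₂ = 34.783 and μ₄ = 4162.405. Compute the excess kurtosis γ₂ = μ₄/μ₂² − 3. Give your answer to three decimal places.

0.440

μ₂² = 34.783² = 1209.85709
μ₄/μ₂² = 4162.405 / 1209.85709 = 3.44041
γ₂ = 3.44041 − 3 ≈ 0.440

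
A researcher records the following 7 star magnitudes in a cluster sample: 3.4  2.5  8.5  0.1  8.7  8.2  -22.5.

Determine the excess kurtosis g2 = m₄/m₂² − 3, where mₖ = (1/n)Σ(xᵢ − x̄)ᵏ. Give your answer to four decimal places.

1.3253

x̄ = 1.2714
Σ(xᵢ − x̄)² = 727.9343 ⇒ m₂ = 103.99061
Σ(xᵢ − x̄)⁴ = 327421.0433 ⇒ m₄ = 46774.43476
m₂² = 10814.04744
g2 = m₄/m₂² − 3 = 4.32534 − 3 ≈ 1.3253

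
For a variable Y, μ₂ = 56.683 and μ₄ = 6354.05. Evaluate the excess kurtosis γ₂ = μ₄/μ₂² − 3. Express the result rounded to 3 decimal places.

μ₂² = 56.683² = 3212.96249
μ₄/μ₂² = 6354.05 / 3212.96249 = 1.97763
γ₂ = 1.97763 − 3 ≈ -1.022

-1.022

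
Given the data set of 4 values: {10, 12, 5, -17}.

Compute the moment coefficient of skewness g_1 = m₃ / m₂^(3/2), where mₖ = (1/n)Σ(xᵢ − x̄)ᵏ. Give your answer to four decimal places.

-0.9947

x̄ = (10 + 12 + 5 - 17) / 4 = 2.5000
deviations (xᵢ − x̄): 7.5000, 9.5000, 2.5000, -19.5000
Σ(xᵢ − x̄)² = 533.0000 ⇒ m₂ = 533.0000/4 = 133.25000
Σ(xᵢ − x̄)³ = -6120.0000 ⇒ m₃ = -6120.0000/4 = -1530.00000
m₂^(3/2) = 133.25000^(1.5) = 1538.15757
g_1 = m₃ / m₂^(3/2) = -1530.00000 / 1538.15757 ≈ -0.9947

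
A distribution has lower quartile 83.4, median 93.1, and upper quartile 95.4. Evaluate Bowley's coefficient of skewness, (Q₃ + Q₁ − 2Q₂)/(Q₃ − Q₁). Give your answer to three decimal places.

numerator: Q₃ + Q₁ − 2Q₂ = 95.4 + 83.4 − 2×93.1 = -7.4000
denominator: Q₃ − Q₁ = 95.4 − 83.4 = 12.0000
Bowley skewness = -7.4000 / 12.0000 ≈ -0.617

-0.617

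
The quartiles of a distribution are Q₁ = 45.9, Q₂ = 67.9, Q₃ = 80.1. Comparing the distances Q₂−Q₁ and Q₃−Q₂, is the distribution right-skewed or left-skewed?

Q₂ − Q₁ = 22.0;  Q₃ − Q₂ = 12.2
Q₂ − Q₁ > Q₃ − Q₂ ⇒ the lower half is more spread out ⇒ left-skewed.

left-skewed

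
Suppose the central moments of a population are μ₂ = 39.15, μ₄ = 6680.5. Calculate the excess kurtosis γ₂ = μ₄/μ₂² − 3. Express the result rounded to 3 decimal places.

1.359

μ₂² = 39.15² = 1532.72250
μ₄/μ₂² = 6680.5 / 1532.72250 = 4.35858
γ₂ = 4.35858 − 3 ≈ 1.359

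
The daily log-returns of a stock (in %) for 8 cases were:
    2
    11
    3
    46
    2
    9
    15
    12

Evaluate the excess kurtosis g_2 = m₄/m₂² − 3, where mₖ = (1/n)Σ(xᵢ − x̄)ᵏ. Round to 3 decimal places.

1.889

x̄ = 12.5000
Σ(xᵢ − x̄)² = 1454.0000 ⇒ m₂ = 181.75000
Σ(xᵢ − x̄)⁴ = 1292094.5000 ⇒ m₄ = 161511.81250
m₂² = 33033.06250
g_2 = m₄/m₂² − 3 = 4.88940 − 3 ≈ 1.889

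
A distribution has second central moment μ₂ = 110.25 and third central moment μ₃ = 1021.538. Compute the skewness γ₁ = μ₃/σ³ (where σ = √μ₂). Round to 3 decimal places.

σ = √μ₂ = √110.25 = 10.50000
σ³ = μ₂^(3/2) = 1157.62500
γ₁ = μ₃/σ³ = 1021.538 / 1157.62500 ≈ 0.882

0.882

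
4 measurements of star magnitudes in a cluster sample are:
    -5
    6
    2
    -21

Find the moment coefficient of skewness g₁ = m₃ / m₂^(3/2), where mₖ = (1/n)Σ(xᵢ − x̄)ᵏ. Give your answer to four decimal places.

x̄ = (-5 + 6 + 2 - 21) / 4 = -4.5000
deviations (xᵢ − x̄): -0.5000, 10.5000, 6.5000, -16.5000
Σ(xᵢ − x̄)² = 425.0000 ⇒ m₂ = 425.0000/4 = 106.25000
Σ(xᵢ − x̄)³ = -3060.0000 ⇒ m₃ = -3060.0000/4 = -765.00000
m₂^(3/2) = 106.25000^(1.5) = 1095.19993
g₁ = m₃ / m₂^(3/2) = -765.00000 / 1095.19993 ≈ -0.6985

-0.6985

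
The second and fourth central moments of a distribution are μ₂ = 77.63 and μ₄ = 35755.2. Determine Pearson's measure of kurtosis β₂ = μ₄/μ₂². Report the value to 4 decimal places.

5.9331

μ₂² = 77.63² = 6026.41690
μ₄/μ₂² = 35755.2 / 6026.41690 = 5.93308
β₂ ≈ 5.9331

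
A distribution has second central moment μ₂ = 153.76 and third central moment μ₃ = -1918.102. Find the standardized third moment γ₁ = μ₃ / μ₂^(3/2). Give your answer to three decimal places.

σ = √μ₂ = √153.76 = 12.40000
σ³ = μ₂^(3/2) = 1906.62400
γ₁ = μ₃/σ³ = -1918.102 / 1906.62400 ≈ -1.006

-1.006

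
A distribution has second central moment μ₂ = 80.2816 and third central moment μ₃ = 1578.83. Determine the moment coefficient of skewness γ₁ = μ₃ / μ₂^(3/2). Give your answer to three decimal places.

σ = √μ₂ = √80.2816 = 8.96000
σ³ = μ₂^(3/2) = 719.32314
γ₁ = μ₃/σ³ = 1578.83 / 719.32314 ≈ 2.195

2.195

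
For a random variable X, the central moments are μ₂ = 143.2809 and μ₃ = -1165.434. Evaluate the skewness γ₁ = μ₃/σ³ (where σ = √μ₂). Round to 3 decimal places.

-0.680

σ = √μ₂ = √143.2809 = 11.97000
σ³ = μ₂^(3/2) = 1715.07237
γ₁ = μ₃/σ³ = -1165.434 / 1715.07237 ≈ -0.680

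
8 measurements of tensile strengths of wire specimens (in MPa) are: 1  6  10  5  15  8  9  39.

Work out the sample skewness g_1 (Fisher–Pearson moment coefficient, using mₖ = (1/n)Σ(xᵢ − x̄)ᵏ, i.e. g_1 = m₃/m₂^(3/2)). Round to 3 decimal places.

x̄ = (1 + 6 + 10 + 5 + 15 + 8 + 9 + 39) / 8 = 11.6250
deviations (xᵢ − x̄): -10.6250, -5.6250, -1.6250, -6.6250, 3.3750, -3.6250, -2.6250, 27.3750
Σ(xᵢ − x̄)² = 971.8750 ⇒ m₂ = 971.8750/8 = 121.48438
Σ(xᵢ − x̄)³ = 18814.7813 ⇒ m₃ = 18814.7813/8 = 2351.84766
m₂^(3/2) = 121.48438^(1.5) = 1339.00018
g_1 = m₃ / m₂^(3/2) = 2351.84766 / 1339.00018 ≈ 1.756

1.756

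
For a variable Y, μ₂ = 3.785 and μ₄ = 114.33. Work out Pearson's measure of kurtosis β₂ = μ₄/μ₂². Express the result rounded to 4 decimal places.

7.9805

μ₂² = 3.785² = 14.32623
μ₄/μ₂² = 114.33 / 14.32623 = 7.98047
β₂ ≈ 7.9805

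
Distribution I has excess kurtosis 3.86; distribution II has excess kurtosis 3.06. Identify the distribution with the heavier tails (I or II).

I

Higher excess kurtosis ⇒ heavier tails relative to the normal distribution.
3.86 vs 3.06: the larger is 3.86, so I has heavier tails.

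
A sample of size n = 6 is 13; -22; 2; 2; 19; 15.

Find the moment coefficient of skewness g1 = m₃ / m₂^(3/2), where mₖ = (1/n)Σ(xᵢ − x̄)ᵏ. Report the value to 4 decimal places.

x̄ = (13 - 22 + 2 + 2 + 19 + 15) / 6 = 4.8333
deviations (xᵢ − x̄): 8.1667, -26.8333, -2.8333, -2.8333, 14.1667, 10.1667
Σ(xᵢ − x̄)² = 1106.8333 ⇒ m₂ = 1106.8333/6 = 184.47222
Σ(xᵢ − x̄)³ = -14927.5556 ⇒ m₃ = -14927.5556/6 = -2487.92593
m₂^(3/2) = 184.47222^(1.5) = 2505.51190
g1 = m₃ / m₂^(3/2) = -2487.92593 / 2505.51190 ≈ -0.9930

-0.9930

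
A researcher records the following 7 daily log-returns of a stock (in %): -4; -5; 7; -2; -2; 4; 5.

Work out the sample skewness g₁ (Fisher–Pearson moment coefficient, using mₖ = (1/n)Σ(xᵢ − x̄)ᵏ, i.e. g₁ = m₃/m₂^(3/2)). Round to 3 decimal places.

0.245

x̄ = (-4 - 5 + 7 - 2 - 2 + 4 + 5) / 7 = 0.4286
deviations (xᵢ − x̄): -4.4286, -5.4286, 6.5714, -2.4286, -2.4286, 3.5714, 4.5714
Σ(xᵢ − x̄)² = 137.7143 ⇒ m₂ = 137.7143/7 = 19.67347
Σ(xᵢ − x̄)³ = 149.3878 ⇒ m₃ = 149.3878/7 = 21.34111
m₂^(3/2) = 19.67347^(1.5) = 87.26125
g₁ = m₃ / m₂^(3/2) = 21.34111 / 87.26125 ≈ 0.245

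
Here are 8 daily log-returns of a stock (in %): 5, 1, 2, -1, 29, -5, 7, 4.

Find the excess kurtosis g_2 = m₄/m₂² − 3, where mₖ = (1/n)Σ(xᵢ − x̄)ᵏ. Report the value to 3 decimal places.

1.819

x̄ = 5.2500
Σ(xᵢ − x̄)² = 741.5000 ⇒ m₂ = 92.68750
Σ(xᵢ − x̄)⁴ = 331180.1563 ⇒ m₄ = 41397.51953
m₂² = 8590.97266
g_2 = m₄/m₂² − 3 = 4.81872 − 3 ≈ 1.819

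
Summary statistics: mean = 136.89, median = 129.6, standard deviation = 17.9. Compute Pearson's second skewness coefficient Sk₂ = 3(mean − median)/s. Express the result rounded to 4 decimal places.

Sk₂ = 3(136.89 − 129.6) / 17.9 = 3 × 7.2900 / 17.9
    = 21.8700 / 17.9 ≈ 1.2218

1.2218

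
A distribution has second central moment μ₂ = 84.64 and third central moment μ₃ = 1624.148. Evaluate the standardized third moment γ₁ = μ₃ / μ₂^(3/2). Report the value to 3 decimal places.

σ = √μ₂ = √84.64 = 9.20000
σ³ = μ₂^(3/2) = 778.68800
γ₁ = μ₃/σ³ = 1624.148 / 778.68800 ≈ 2.086

2.086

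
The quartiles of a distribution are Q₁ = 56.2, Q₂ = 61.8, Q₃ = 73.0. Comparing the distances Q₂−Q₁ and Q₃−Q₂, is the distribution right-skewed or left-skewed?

Q₂ − Q₁ = 5.6;  Q₃ − Q₂ = 11.2
Q₃ − Q₂ > Q₂ − Q₁ ⇒ the upper half is more spread out ⇒ right-skewed.

right-skewed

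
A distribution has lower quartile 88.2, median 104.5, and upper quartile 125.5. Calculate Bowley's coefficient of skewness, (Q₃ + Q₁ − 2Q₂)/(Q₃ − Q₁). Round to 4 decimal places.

numerator: Q₃ + Q₁ − 2Q₂ = 125.5 + 88.2 − 2×104.5 = 4.7000
denominator: Q₃ − Q₁ = 125.5 − 88.2 = 37.3000
Bowley skewness = 4.7000 / 37.3000 ≈ 0.1260

0.1260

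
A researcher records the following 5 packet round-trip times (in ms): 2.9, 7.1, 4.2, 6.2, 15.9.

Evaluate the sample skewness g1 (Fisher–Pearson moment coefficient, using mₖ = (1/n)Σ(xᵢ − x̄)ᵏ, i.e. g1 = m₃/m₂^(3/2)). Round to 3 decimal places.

x̄ = (2.9 + 7.1 + 4.2 + 6.2 + 15.9) / 5 = 7.2600
deviations (xᵢ − x̄): -4.3600, -0.1600, -3.0600, -1.0600, 8.6400
Σ(xᵢ − x̄)² = 104.1720 ⇒ m₂ = 104.1720/5 = 20.83440
Σ(xᵢ − x̄)³ = 532.2430 ⇒ m₃ = 532.2430/5 = 106.44859
m₂^(3/2) = 20.83440^(1.5) = 95.09802
g1 = m₃ / m₂^(3/2) = 106.44859 / 95.09802 ≈ 1.119

1.119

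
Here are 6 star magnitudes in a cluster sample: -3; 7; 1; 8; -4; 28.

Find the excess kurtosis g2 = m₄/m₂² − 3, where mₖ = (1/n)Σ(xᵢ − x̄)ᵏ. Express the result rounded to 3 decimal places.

0.054

x̄ = 6.1667
Σ(xᵢ − x̄)² = 694.8333 ⇒ m₂ = 115.80556
Σ(xᵢ − x̄)⁴ = 245706.1528 ⇒ m₄ = 40951.02546
m₂² = 13410.92670
g2 = m₄/m₂² − 3 = 3.05356 − 3 ≈ 0.054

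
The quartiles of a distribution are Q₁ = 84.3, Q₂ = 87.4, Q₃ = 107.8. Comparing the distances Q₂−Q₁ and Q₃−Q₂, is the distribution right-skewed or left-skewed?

right-skewed

Q₂ − Q₁ = 3.1;  Q₃ − Q₂ = 20.4
Q₃ − Q₂ > Q₂ − Q₁ ⇒ the upper half is more spread out ⇒ right-skewed.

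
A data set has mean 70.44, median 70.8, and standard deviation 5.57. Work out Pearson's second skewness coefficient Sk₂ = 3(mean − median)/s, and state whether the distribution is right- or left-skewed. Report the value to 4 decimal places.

-0.1939, left-skewed

Sk₂ = 3(70.44 − 70.8) / 5.57 = 3 × -0.3600 / 5.57
    = -1.0800 / 5.57 ≈ -0.1939
Sk₂ < 0 ⇒ mean < median ⇒ left-skewed (negative skew).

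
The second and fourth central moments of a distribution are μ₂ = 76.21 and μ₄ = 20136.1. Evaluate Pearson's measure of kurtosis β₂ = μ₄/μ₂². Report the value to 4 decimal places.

3.4670

μ₂² = 76.21² = 5807.96410
μ₄/μ₂² = 20136.1 / 5807.96410 = 3.46698
β₂ ≈ 3.4670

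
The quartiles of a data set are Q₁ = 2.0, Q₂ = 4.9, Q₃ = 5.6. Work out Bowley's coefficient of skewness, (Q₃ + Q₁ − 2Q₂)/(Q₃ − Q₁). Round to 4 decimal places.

numerator: Q₃ + Q₁ − 2Q₂ = 5.6 + 2.0 − 2×4.9 = -2.2000
denominator: Q₃ − Q₁ = 5.6 − 2.0 = 3.6000
Bowley skewness = -2.2000 / 3.6000 ≈ -0.6111

-0.6111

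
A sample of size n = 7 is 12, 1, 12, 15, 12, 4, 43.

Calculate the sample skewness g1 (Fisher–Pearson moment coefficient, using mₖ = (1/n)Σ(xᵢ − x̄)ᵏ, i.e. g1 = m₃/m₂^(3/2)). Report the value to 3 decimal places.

1.455

x̄ = (12 + 1 + 12 + 15 + 12 + 4 + 43) / 7 = 14.1429
deviations (xᵢ − x̄): -2.1429, -13.1429, -2.1429, 0.8571, -2.1429, -10.1429, 28.8571
Σ(xᵢ − x̄)² = 1122.8571 ⇒ m₂ = 1122.8571/7 = 160.40816
Σ(xᵢ − x̄)³ = 20687.7551 ⇒ m₃ = 20687.7551/7 = 2955.39359
m₂^(3/2) = 160.40816^(1.5) = 2031.60699
g1 = m₃ / m₂^(3/2) = 2955.39359 / 2031.60699 ≈ 1.455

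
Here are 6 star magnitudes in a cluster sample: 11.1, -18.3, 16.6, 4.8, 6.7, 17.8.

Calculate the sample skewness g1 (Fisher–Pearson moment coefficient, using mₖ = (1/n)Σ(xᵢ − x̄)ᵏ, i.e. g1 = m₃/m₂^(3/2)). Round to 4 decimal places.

-1.2011

x̄ = (11.1 - 18.3 + 16.6 + 4.8 + 6.7 + 17.8) / 6 = 6.4500
deviations (xᵢ − x̄): 4.6500, -24.7500, 10.1500, -1.6500, 0.2500, 11.3500
Σ(xᵢ − x̄)² = 868.8150 ⇒ m₂ = 868.8150/6 = 144.80250
Σ(xᵢ − x̄)³ = -12557.0400 ⇒ m₃ = -12557.0400/6 = -2092.84000
m₂^(3/2) = 144.80250^(1.5) = 1742.46511
g1 = m₃ / m₂^(3/2) = -2092.84000 / 1742.46511 ≈ -1.2011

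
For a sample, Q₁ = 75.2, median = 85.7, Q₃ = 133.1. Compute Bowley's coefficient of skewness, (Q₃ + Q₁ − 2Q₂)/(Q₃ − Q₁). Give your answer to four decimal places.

numerator: Q₃ + Q₁ − 2Q₂ = 133.1 + 75.2 − 2×85.7 = 36.9000
denominator: Q₃ − Q₁ = 133.1 − 75.2 = 57.9000
Bowley skewness = 36.9000 / 57.9000 ≈ 0.6373

0.6373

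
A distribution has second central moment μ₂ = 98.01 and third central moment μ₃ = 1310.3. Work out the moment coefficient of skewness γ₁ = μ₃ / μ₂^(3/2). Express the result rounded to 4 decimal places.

1.3504

σ = √μ₂ = √98.01 = 9.90000
σ³ = μ₂^(3/2) = 970.29900
γ₁ = μ₃/σ³ = 1310.3 / 970.29900 ≈ 1.3504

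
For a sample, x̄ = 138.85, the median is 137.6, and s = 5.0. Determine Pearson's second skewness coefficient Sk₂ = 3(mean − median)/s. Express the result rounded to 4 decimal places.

0.7500

Sk₂ = 3(138.85 − 137.6) / 5.0 = 3 × 1.2500 / 5.0
    = 3.7500 / 5.0 ≈ 0.7500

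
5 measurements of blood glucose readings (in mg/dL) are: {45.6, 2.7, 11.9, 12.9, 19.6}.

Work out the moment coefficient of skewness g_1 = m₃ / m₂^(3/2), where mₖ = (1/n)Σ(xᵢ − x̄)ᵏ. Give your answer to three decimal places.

x̄ = (45.6 + 2.7 + 11.9 + 12.9 + 19.6) / 5 = 18.5400
deviations (xᵢ − x̄): 27.0600, -15.8400, -6.6400, -5.6400, 1.0600
Σ(xᵢ − x̄)² = 1060.1720 ⇒ m₂ = 1060.1720/5 = 212.03440
Σ(xᵢ − x̄)³ = 15369.1970 ⇒ m₃ = 15369.1970/5 = 3073.83941
m₂^(3/2) = 212.03440^(1.5) = 3087.51793
g_1 = m₃ / m₂^(3/2) = 3073.83941 / 3087.51793 ≈ 0.996

0.996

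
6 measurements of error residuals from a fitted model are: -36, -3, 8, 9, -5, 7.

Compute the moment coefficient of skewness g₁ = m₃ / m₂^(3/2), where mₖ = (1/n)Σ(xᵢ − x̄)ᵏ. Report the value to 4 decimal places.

-1.3397

x̄ = (-36 - 3 + 8 + 9 - 5 + 7) / 6 = -3.3333
deviations (xᵢ − x̄): -32.6667, 0.3333, 11.3333, 12.3333, -1.6667, 10.3333
Σ(xᵢ − x̄)² = 1457.3333 ⇒ m₂ = 1457.3333/6 = 242.88889
Σ(xᵢ − x̄)³ = -30428.4444 ⇒ m₃ = -30428.4444/6 = -5071.40741
m₂^(3/2) = 242.88889^(1.5) = 3785.39734
g₁ = m₃ / m₂^(3/2) = -5071.40741 / 3785.39734 ≈ -1.3397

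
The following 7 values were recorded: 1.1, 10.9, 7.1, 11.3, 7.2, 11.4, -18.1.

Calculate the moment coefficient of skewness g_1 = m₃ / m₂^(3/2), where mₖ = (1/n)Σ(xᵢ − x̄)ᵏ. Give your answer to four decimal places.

x̄ = (1.1 + 10.9 + 7.1 + 11.3 + 7.2 + 11.4 - 18.1) / 7 = 4.4143
deviations (xᵢ − x̄): -3.3143, 6.4857, 2.6857, 6.8857, 2.7857, 6.9857, -22.5143
Σ(xᵢ − x̄)² = 671.1286 ⇒ m₂ = 671.1286/7 = 95.87551
Σ(xᵢ − x̄)³ = -10467.5557 ⇒ m₃ = -10467.5557/7 = -1495.36510
m₂^(3/2) = 95.87551^(1.5) = 938.77504
g_1 = m₃ / m₂^(3/2) = -1495.36510 / 938.77504 ≈ -1.5929

-1.5929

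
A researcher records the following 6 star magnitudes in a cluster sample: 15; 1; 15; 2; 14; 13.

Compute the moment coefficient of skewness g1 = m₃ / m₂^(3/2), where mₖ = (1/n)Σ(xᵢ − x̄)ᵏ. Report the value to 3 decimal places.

x̄ = (15 + 1 + 15 + 2 + 14 + 13) / 6 = 10.0000
deviations (xᵢ − x̄): 5.0000, -9.0000, 5.0000, -8.0000, 4.0000, 3.0000
Σ(xᵢ − x̄)² = 220.0000 ⇒ m₂ = 220.0000/6 = 36.66667
Σ(xᵢ − x̄)³ = -900.0000 ⇒ m₃ = -900.0000/6 = -150.00000
m₂^(3/2) = 36.66667^(1.5) = 222.02769
g1 = m₃ / m₂^(3/2) = -150.00000 / 222.02769 ≈ -0.676

-0.676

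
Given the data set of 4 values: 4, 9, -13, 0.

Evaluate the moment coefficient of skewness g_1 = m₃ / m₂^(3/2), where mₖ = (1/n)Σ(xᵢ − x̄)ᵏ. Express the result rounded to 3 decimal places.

x̄ = (4 + 9 - 13 + 0) / 4 = 0.0000
deviations (xᵢ − x̄): 4.0000, 9.0000, -13.0000, 0.0000
Σ(xᵢ − x̄)² = 266.0000 ⇒ m₂ = 266.0000/4 = 66.50000
Σ(xᵢ − x̄)³ = -1404.0000 ⇒ m₃ = -1404.0000/4 = -351.00000
m₂^(3/2) = 66.50000^(1.5) = 542.29109
g_1 = m₃ / m₂^(3/2) = -351.00000 / 542.29109 ≈ -0.647

-0.647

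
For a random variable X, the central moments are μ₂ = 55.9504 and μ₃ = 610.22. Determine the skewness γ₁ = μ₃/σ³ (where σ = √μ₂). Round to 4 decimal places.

σ = √μ₂ = √55.9504 = 7.48000
σ³ = μ₂^(3/2) = 418.50899
γ₁ = μ₃/σ³ = 610.22 / 418.50899 ≈ 1.4581

1.4581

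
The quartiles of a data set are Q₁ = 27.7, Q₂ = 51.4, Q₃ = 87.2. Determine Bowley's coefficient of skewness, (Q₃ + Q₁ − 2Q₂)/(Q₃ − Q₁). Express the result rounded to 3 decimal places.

0.203

numerator: Q₃ + Q₁ − 2Q₂ = 87.2 + 27.7 − 2×51.4 = 12.1000
denominator: Q₃ − Q₁ = 87.2 − 27.7 = 59.5000
Bowley skewness = 12.1000 / 59.5000 ≈ 0.203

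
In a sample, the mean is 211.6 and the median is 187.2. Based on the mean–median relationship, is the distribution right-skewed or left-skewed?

right-skewed

mean − median = 211.6 − 187.2 = 24.4
mean > median ⇒ the longer tail is on the right ⇒ right-skewed (positively skewed).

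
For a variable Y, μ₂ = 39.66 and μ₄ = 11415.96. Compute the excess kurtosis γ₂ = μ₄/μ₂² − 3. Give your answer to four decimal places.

μ₂² = 39.66² = 1572.91560
μ₄/μ₂² = 11415.96 / 1572.91560 = 7.25783
γ₂ = 7.25783 − 3 ≈ 4.2578

4.2578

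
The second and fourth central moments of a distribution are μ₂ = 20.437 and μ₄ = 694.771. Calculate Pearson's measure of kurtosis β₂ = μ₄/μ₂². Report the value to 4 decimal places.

1.6634

μ₂² = 20.437² = 417.67097
μ₄/μ₂² = 694.771 / 417.67097 = 1.66344
β₂ ≈ 1.6634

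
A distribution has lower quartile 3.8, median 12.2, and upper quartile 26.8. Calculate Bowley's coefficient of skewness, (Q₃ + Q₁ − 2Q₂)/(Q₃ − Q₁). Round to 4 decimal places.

numerator: Q₃ + Q₁ − 2Q₂ = 26.8 + 3.8 − 2×12.2 = 6.2000
denominator: Q₃ − Q₁ = 26.8 − 3.8 = 23.0000
Bowley skewness = 6.2000 / 23.0000 ≈ 0.2696

0.2696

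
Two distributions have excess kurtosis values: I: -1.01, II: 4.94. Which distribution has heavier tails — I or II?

II

Higher excess kurtosis ⇒ heavier tails relative to the normal distribution.
-1.01 vs 4.94: the larger is 4.94, so II has heavier tails. (II is leptokurtic — heavier-than-normal tails; the other is platykurtic.)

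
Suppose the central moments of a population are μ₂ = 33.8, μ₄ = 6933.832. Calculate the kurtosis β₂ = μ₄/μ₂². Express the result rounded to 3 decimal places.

6.069

μ₂² = 33.8² = 1142.44000
μ₄/μ₂² = 6933.832 / 1142.44000 = 6.06932
β₂ ≈ 6.069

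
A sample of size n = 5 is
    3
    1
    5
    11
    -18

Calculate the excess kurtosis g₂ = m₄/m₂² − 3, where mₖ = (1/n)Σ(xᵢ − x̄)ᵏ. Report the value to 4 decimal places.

-0.2186

x̄ = 0.4000
Σ(xᵢ − x̄)² = 479.2000 ⇒ m₂ = 95.84000
Σ(xᵢ − x̄)⁴ = 127741.2160 ⇒ m₄ = 25548.24320
m₂² = 9185.30560
g₂ = m₄/m₂² − 3 = 2.78143 − 3 ≈ -0.2186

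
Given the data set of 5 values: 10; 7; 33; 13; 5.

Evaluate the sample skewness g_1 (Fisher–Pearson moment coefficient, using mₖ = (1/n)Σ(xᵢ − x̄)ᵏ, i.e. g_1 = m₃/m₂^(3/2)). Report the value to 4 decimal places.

x̄ = (10 + 7 + 33 + 13 + 5) / 5 = 13.6000
deviations (xᵢ − x̄): -3.6000, -6.6000, 19.4000, -0.6000, -8.6000
Σ(xᵢ − x̄)² = 507.2000 ⇒ m₂ = 507.2000/5 = 101.44000
Σ(xᵢ − x̄)³ = 6330.9600 ⇒ m₃ = 6330.9600/5 = 1266.19200
m₂^(3/2) = 101.44000^(1.5) = 1021.67757
g_1 = m₃ / m₂^(3/2) = 1266.19200 / 1021.67757 ≈ 1.2393

1.2393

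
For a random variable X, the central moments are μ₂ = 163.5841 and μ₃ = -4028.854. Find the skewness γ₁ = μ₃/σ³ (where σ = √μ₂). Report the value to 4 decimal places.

σ = √μ₂ = √163.5841 = 12.79000
σ³ = μ₂^(3/2) = 2092.24064
γ₁ = μ₃/σ³ = -4028.854 / 2092.24064 ≈ -1.9256

-1.9256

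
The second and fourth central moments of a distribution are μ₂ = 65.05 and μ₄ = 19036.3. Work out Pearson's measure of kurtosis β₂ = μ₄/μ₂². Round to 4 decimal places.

4.4987

μ₂² = 65.05² = 4231.50250
μ₄/μ₂² = 19036.3 / 4231.50250 = 4.49871
β₂ ≈ 4.4987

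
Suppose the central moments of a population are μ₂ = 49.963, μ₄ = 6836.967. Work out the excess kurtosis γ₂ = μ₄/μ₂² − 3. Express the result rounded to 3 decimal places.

-0.261

μ₂² = 49.963² = 2496.30137
μ₄/μ₂² = 6836.967 / 2496.30137 = 2.73884
γ₂ = 2.73884 − 3 ≈ -0.261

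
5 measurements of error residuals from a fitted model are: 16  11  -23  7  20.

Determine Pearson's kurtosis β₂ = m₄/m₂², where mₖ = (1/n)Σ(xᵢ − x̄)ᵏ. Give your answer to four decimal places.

2.8586

x̄ = 6.2000
Σ(xᵢ − x̄)² = 1162.8000 ⇒ m₂ = 232.56000
Σ(xᵢ − x̄)⁴ = 773017.2960 ⇒ m₄ = 154603.45920
m₂² = 54084.15360
β₂ = m₄/m₂² = 154603.45920 / 54084.15360 ≈ 2.8586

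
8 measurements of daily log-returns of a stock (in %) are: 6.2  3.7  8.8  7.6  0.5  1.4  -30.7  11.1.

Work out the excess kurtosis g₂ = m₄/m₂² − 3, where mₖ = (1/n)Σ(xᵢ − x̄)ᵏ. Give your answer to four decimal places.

x̄ = 1.0750
Σ(xᵢ − x̄)² = 1245.9950 ⇒ m₂ = 155.74937
Σ(xᵢ − x̄)⁴ = 1035606.1085 ⇒ m₄ = 129450.76356
m₂² = 24257.86781
g₂ = m₄/m₂² − 3 = 5.33644 − 3 ≈ 2.3364

2.3364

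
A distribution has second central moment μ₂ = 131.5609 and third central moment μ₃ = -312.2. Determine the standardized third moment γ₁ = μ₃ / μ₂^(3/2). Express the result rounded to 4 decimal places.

-0.2069

σ = √μ₂ = √131.5609 = 11.47000
σ³ = μ₂^(3/2) = 1509.00352
γ₁ = μ₃/σ³ = -312.2 / 1509.00352 ≈ -0.2069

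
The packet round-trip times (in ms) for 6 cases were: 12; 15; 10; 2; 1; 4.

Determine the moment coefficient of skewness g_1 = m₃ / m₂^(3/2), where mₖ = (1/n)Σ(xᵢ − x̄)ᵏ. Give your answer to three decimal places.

x̄ = (12 + 15 + 10 + 2 + 1 + 4) / 6 = 7.3333
deviations (xᵢ − x̄): 4.6667, 7.6667, 2.6667, -5.3333, -6.3333, -3.3333
Σ(xᵢ − x̄)² = 167.3333 ⇒ m₂ = 167.3333/6 = 27.88889
Σ(xᵢ − x̄)³ = 128.4444 ⇒ m₃ = 128.4444/6 = 21.40741
m₂^(3/2) = 27.88889^(1.5) = 147.28103
g_1 = m₃ / m₂^(3/2) = 21.40741 / 147.28103 ≈ 0.145

0.145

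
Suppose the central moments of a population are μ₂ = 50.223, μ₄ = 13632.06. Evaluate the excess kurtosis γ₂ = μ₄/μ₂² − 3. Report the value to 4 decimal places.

μ₂² = 50.223² = 2522.34973
μ₄/μ₂² = 13632.06 / 2522.34973 = 5.40451
γ₂ = 5.40451 − 3 ≈ 2.4045

2.4045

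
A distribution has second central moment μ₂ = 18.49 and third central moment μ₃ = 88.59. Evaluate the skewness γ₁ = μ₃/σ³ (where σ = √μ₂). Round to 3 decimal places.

1.114

σ = √μ₂ = √18.49 = 4.30000
σ³ = μ₂^(3/2) = 79.50700
γ₁ = μ₃/σ³ = 88.59 / 79.50700 ≈ 1.114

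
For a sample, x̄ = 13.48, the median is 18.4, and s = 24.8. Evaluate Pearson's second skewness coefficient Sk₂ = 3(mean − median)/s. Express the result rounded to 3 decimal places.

-0.595

Sk₂ = 3(13.48 − 18.4) / 24.8 = 3 × -4.9200 / 24.8
    = -14.7600 / 24.8 ≈ -0.595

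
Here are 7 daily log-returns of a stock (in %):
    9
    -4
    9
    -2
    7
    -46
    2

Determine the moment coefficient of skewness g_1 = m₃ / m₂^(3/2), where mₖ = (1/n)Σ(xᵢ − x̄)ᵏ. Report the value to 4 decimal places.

x̄ = (9 - 4 + 9 - 2 + 7 - 46 + 2) / 7 = -3.5714
deviations (xᵢ − x̄): 12.5714, -0.4286, 12.5714, 1.5714, 10.5714, -42.4286, 5.5714
Σ(xᵢ − x̄)² = 2261.7143 ⇒ m₂ = 2261.7143/7 = 323.10204
Σ(xᵢ − x̄)³ = -71047.4694 ⇒ m₃ = -71047.4694/7 = -10149.63848
m₂^(3/2) = 323.10204^(1.5) = 5807.77191
g_1 = m₃ / m₂^(3/2) = -10149.63848 / 5807.77191 ≈ -1.7476

-1.7476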